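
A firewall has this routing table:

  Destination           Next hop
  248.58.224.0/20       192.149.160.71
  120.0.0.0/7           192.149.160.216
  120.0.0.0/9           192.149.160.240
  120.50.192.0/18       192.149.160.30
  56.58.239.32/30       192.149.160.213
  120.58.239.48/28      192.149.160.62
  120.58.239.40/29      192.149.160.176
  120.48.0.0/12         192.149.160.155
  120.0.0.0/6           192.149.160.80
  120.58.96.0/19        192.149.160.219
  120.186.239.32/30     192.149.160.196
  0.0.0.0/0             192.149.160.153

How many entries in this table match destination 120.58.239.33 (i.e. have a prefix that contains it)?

5

Prefixes containing 120.58.239.33:
  0.0.0.0/0 (default, matches everything)
  120.0.0.0/6 (120.0.0.0 - 123.255.255.255)
  120.0.0.0/7 (120.0.0.0 - 121.255.255.255)
  120.0.0.0/9 (120.0.0.0 - 120.127.255.255)
  120.48.0.0/12 (120.48.0.0 - 120.63.255.255)
Total matching entries: 5.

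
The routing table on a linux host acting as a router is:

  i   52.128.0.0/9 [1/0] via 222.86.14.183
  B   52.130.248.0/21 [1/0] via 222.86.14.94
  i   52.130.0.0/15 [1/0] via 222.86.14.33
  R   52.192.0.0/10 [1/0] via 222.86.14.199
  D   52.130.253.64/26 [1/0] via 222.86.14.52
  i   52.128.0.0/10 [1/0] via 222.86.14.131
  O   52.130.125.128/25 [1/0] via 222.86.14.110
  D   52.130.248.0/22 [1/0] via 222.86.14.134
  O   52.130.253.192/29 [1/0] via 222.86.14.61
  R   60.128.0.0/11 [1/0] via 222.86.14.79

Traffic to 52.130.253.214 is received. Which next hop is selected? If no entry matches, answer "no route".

Routes whose prefix contains 52.130.253.214:
  52.128.0.0/9 (52.128.0.0 - 52.255.255.255) -> 222.86.14.183
  52.128.0.0/10 (52.128.0.0 - 52.191.255.255) -> 222.86.14.131
  52.130.0.0/15 (52.130.0.0 - 52.131.255.255) -> 222.86.14.33
  52.130.248.0/21 (52.130.248.0 - 52.130.255.255) -> 222.86.14.94
More-specific entries that do NOT match:
  52.130.253.192/29 (52.130.253.192 - 52.130.253.199) does not contain 52.130.253.214
  52.130.253.64/26 (52.130.253.64 - 52.130.253.127) does not contain 52.130.253.214
  52.130.125.128/25 (52.130.125.128 - 52.130.125.255) does not contain 52.130.253.214
  52.130.248.0/22 (52.130.248.0 - 52.130.251.255) does not contain 52.130.253.214
Longest matching prefix is /21 -> next hop 222.86.14.94.

222.86.14.94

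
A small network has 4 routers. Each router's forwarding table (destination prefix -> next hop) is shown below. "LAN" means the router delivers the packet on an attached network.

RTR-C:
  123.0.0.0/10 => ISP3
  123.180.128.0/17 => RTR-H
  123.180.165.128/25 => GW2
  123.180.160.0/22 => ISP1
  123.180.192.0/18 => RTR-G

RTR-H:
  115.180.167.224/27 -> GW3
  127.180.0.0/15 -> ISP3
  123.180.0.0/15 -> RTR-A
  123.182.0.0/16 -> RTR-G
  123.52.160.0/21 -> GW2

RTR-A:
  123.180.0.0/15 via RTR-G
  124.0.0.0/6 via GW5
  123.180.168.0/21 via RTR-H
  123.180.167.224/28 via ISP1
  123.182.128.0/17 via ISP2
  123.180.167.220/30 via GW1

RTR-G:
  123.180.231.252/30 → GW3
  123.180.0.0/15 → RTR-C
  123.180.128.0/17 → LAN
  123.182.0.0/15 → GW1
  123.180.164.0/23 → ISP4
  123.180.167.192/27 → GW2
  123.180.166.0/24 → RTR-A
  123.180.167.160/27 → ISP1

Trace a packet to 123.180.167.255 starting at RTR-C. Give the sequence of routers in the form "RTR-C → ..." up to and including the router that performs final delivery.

RTR-C → RTR-H → RTR-A → RTR-G

At RTR-C: longest match for 123.180.167.255 is 123.180.128.0/17 -> RTR-H
At RTR-H: longest match for 123.180.167.255 is 123.180.0.0/15 -> RTR-A
At RTR-A: longest match for 123.180.167.255 is 123.180.0.0/15 -> RTR-G
At RTR-G: longest match for 123.180.167.255 is 123.180.128.0/17 -> LAN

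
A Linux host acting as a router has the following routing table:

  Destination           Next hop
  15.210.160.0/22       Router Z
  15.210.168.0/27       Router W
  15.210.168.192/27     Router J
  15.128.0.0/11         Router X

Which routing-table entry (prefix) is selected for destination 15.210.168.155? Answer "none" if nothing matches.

15.210.168.155 is outside every listed prefix and there is no default route.

none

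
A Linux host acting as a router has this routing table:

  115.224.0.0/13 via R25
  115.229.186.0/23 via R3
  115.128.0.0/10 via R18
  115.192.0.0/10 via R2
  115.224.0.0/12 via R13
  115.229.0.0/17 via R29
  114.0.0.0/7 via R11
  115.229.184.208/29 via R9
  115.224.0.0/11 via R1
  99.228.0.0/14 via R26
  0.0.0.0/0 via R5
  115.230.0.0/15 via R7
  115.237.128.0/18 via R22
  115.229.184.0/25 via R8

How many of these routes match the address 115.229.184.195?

6

Prefixes containing 115.229.184.195:
  0.0.0.0/0 (default, matches everything)
  114.0.0.0/7 (114.0.0.0 - 115.255.255.255)
  115.192.0.0/10 (115.192.0.0 - 115.255.255.255)
  115.224.0.0/11 (115.224.0.0 - 115.255.255.255)
  115.224.0.0/12 (115.224.0.0 - 115.239.255.255)
  115.224.0.0/13 (115.224.0.0 - 115.231.255.255)
Total matching entries: 6.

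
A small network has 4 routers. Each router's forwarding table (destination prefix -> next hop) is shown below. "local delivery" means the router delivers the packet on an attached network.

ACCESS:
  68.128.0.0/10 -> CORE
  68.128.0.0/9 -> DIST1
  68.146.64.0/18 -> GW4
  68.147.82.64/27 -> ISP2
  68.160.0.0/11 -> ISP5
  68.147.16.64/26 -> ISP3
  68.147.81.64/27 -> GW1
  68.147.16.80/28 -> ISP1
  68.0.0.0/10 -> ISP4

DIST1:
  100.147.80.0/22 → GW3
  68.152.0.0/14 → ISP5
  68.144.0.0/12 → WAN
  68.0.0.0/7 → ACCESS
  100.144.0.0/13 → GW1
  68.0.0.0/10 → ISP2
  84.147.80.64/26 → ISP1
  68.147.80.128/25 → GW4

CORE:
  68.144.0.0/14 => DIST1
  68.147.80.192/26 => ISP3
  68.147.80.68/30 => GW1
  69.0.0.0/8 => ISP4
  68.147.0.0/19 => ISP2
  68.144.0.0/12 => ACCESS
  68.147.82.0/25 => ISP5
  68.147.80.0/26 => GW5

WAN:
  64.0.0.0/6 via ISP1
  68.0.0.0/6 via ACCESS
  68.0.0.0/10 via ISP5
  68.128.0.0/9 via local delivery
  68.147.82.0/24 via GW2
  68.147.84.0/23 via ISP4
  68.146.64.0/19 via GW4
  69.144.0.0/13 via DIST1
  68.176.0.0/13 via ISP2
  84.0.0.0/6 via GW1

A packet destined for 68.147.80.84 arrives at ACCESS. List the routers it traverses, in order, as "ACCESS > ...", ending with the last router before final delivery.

At ACCESS: longest match for 68.147.80.84 is 68.128.0.0/10 -> CORE
At CORE: longest match for 68.147.80.84 is 68.144.0.0/14 -> DIST1
At DIST1: longest match for 68.147.80.84 is 68.144.0.0/12 -> WAN
At WAN: longest match for 68.147.80.84 is 68.128.0.0/9 -> local delivery

ACCESS > CORE > DIST1 > WAN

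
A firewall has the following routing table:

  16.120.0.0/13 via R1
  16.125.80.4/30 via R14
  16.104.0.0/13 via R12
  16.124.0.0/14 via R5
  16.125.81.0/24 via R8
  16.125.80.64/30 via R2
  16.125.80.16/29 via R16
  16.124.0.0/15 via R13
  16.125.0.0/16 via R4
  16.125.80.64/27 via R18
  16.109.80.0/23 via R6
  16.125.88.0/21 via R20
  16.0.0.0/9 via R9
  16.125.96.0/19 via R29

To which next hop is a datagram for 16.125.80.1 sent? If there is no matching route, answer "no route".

Routes whose prefix contains 16.125.80.1:
  16.0.0.0/9 (16.0.0.0 - 16.127.255.255) -> R9
  16.120.0.0/13 (16.120.0.0 - 16.127.255.255) -> R1
  16.124.0.0/14 (16.124.0.0 - 16.127.255.255) -> R5
  16.124.0.0/15 (16.124.0.0 - 16.125.255.255) -> R13
  16.125.0.0/16 (16.125.0.0 - 16.125.255.255) -> R4
More-specific entries that do NOT match:
  16.125.80.4/30 (16.125.80.4 - 16.125.80.7) does not contain 16.125.80.1
  16.125.80.64/30 (16.125.80.64 - 16.125.80.67) does not contain 16.125.80.1
  16.125.80.16/29 (16.125.80.16 - 16.125.80.23) does not contain 16.125.80.1
  16.125.80.64/27 (16.125.80.64 - 16.125.80.95) does not contain 16.125.80.1
  16.125.81.0/24 (16.125.81.0 - 16.125.81.255) does not contain 16.125.80.1
  16.109.80.0/23 (16.109.80.0 - 16.109.81.255) does not contain 16.125.80.1
  16.125.88.0/21 (16.125.88.0 - 16.125.95.255) does not contain 16.125.80.1
  16.125.96.0/19 (16.125.96.0 - 16.125.127.255) does not contain 16.125.80.1
Longest matching prefix is /16 -> next hop R4.

R4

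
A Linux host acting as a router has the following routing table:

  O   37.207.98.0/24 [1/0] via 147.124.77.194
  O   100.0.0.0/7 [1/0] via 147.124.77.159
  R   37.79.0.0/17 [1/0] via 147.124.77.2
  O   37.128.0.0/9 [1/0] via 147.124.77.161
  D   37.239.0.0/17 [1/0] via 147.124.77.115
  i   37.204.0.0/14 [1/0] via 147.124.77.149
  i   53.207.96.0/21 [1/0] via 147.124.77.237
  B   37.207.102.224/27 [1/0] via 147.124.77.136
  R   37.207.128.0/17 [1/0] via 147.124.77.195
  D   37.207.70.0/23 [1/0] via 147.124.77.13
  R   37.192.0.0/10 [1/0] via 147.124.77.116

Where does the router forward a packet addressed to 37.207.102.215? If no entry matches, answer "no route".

147.124.77.149

Routes whose prefix contains 37.207.102.215:
  37.128.0.0/9 (37.128.0.0 - 37.255.255.255) -> 147.124.77.161
  37.192.0.0/10 (37.192.0.0 - 37.255.255.255) -> 147.124.77.116
  37.204.0.0/14 (37.204.0.0 - 37.207.255.255) -> 147.124.77.149
More-specific entries that do NOT match:
  37.207.102.224/27 (37.207.102.224 - 37.207.102.255) does not contain 37.207.102.215
  37.207.98.0/24 (37.207.98.0 - 37.207.98.255) does not contain 37.207.102.215
  37.207.70.0/23 (37.207.70.0 - 37.207.71.255) does not contain 37.207.102.215
  53.207.96.0/21 (53.207.96.0 - 53.207.103.255) does not contain 37.207.102.215
  37.79.0.0/17 (37.79.0.0 - 37.79.127.255) does not contain 37.207.102.215
  37.239.0.0/17 (37.239.0.0 - 37.239.127.255) does not contain 37.207.102.215
  37.207.128.0/17 (37.207.128.0 - 37.207.255.255) does not contain 37.207.102.215
Longest matching prefix is /14 -> next hop 147.124.77.149.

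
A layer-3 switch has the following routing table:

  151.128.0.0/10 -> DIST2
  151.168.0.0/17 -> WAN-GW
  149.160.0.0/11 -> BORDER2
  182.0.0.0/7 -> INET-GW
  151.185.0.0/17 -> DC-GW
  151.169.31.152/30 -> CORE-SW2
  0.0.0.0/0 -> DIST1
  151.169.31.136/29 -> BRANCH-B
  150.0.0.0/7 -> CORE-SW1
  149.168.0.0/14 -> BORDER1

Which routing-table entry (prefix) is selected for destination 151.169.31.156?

Entries matching 151.169.31.156:
  0.0.0.0/0 (default, matches everything)
  150.0.0.0/7 (150.0.0.0 - 151.255.255.255)
  151.128.0.0/10 (151.128.0.0 - 151.191.255.255)
Most specific is 151.128.0.0/10.

151.128.0.0/10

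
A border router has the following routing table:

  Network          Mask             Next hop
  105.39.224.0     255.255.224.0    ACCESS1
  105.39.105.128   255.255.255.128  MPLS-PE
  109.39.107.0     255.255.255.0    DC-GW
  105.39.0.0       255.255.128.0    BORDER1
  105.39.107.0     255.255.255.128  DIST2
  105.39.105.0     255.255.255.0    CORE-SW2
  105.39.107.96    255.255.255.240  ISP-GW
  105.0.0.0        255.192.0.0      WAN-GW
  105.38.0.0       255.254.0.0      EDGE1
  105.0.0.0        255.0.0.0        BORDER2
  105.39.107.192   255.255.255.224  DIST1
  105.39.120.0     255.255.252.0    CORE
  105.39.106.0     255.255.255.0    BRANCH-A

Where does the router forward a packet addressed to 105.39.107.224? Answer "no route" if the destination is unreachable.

BORDER1

Routes whose prefix contains 105.39.107.224:
  105.0.0.0/8 (105.0.0.0 - 105.255.255.255) -> BORDER2
  105.0.0.0/10 (105.0.0.0 - 105.63.255.255) -> WAN-GW
  105.38.0.0/15 (105.38.0.0 - 105.39.255.255) -> EDGE1
  105.39.0.0/17 (105.39.0.0 - 105.39.127.255) -> BORDER1
More-specific entries that do NOT match:
  105.39.107.96/28 (105.39.107.96 - 105.39.107.111) does not contain 105.39.107.224
  105.39.107.192/27 (105.39.107.192 - 105.39.107.223) does not contain 105.39.107.224
  105.39.105.128/25 (105.39.105.128 - 105.39.105.255) does not contain 105.39.107.224
  105.39.107.0/25 (105.39.107.0 - 105.39.107.127) does not contain 105.39.107.224
  109.39.107.0/24 (109.39.107.0 - 109.39.107.255) does not contain 105.39.107.224
  105.39.105.0/24 (105.39.105.0 - 105.39.105.255) does not contain 105.39.107.224
  105.39.106.0/24 (105.39.106.0 - 105.39.106.255) does not contain 105.39.107.224
  105.39.120.0/22 (105.39.120.0 - 105.39.123.255) does not contain 105.39.107.224
  105.39.224.0/19 (105.39.224.0 - 105.39.255.255) does not contain 105.39.107.224
Longest matching prefix is /17 -> next hop BORDER1.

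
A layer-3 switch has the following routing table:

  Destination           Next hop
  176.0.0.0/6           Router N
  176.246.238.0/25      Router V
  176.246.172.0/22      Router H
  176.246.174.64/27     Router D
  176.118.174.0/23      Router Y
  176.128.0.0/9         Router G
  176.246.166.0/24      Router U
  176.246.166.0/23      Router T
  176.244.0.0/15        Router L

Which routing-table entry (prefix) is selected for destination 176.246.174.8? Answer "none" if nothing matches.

Entries matching 176.246.174.8:
  176.0.0.0/6 (176.0.0.0 - 179.255.255.255)
  176.128.0.0/9 (176.128.0.0 - 176.255.255.255)
  176.246.172.0/22 (176.246.172.0 - 176.246.175.255)
Most specific is 176.246.172.0/22.

176.246.172.0/22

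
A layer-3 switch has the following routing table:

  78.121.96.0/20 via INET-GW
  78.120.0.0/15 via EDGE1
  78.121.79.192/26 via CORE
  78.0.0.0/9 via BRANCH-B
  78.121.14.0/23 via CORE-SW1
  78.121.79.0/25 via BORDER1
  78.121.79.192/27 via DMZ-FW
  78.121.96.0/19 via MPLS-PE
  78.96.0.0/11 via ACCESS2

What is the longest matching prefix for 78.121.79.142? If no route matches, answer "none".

Entries matching 78.121.79.142:
  78.0.0.0/9 (78.0.0.0 - 78.127.255.255)
  78.96.0.0/11 (78.96.0.0 - 78.127.255.255)
  78.120.0.0/15 (78.120.0.0 - 78.121.255.255)
Most specific is 78.120.0.0/15.

78.120.0.0/15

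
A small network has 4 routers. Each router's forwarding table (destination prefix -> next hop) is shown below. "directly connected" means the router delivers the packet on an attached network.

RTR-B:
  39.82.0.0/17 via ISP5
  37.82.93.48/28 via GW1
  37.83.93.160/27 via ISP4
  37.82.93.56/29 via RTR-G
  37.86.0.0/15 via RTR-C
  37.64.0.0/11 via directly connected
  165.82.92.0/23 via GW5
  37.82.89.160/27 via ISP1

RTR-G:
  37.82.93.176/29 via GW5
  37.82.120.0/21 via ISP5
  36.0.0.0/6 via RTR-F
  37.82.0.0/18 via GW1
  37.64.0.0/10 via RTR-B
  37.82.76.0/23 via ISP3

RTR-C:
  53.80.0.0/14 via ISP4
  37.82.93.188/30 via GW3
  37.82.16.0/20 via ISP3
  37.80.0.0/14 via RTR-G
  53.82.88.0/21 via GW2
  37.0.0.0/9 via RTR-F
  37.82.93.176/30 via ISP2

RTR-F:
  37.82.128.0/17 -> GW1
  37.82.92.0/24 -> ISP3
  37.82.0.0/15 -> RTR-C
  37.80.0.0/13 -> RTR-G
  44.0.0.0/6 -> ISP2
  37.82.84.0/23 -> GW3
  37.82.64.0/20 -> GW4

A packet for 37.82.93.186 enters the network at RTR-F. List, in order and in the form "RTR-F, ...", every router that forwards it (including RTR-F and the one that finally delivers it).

RTR-F, RTR-C, RTR-G, RTR-B

At RTR-F: longest match for 37.82.93.186 is 37.82.0.0/15 -> RTR-C
At RTR-C: longest match for 37.82.93.186 is 37.80.0.0/14 -> RTR-G
At RTR-G: longest match for 37.82.93.186 is 37.64.0.0/10 -> RTR-B
At RTR-B: longest match for 37.82.93.186 is 37.64.0.0/11 -> directly connected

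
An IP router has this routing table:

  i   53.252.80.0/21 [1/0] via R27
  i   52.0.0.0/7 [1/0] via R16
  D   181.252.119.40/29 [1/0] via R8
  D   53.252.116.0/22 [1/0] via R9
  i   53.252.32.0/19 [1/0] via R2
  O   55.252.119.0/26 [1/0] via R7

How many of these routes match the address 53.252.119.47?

2

Prefixes containing 53.252.119.47:
  52.0.0.0/7 (52.0.0.0 - 53.255.255.255)
  53.252.116.0/22 (53.252.116.0 - 53.252.119.255)
Total matching entries: 2.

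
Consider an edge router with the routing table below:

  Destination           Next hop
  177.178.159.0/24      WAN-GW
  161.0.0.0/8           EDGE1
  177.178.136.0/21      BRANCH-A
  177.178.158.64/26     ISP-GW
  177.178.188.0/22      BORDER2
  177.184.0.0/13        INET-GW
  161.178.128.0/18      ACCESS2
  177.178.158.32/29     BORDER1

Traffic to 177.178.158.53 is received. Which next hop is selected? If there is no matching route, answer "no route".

no route

No entry's prefix contains 177.178.158.53; there is no default route.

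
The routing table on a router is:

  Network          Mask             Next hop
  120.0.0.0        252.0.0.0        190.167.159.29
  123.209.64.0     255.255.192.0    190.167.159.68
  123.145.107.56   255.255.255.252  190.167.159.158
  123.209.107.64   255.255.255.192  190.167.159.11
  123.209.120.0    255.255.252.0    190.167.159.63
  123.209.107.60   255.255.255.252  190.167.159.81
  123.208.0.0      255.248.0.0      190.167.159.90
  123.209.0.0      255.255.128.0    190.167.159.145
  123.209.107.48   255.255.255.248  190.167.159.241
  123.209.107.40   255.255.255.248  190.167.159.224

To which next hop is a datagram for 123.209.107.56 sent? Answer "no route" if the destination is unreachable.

190.167.159.68

Routes whose prefix contains 123.209.107.56:
  120.0.0.0/6 (120.0.0.0 - 123.255.255.255) -> 190.167.159.29
  123.208.0.0/13 (123.208.0.0 - 123.215.255.255) -> 190.167.159.90
  123.209.0.0/17 (123.209.0.0 - 123.209.127.255) -> 190.167.159.145
  123.209.64.0/18 (123.209.64.0 - 123.209.127.255) -> 190.167.159.68
More-specific entries that do NOT match:
  123.145.107.56/30 (123.145.107.56 - 123.145.107.59) does not contain 123.209.107.56
  123.209.107.60/30 (123.209.107.60 - 123.209.107.63) does not contain 123.209.107.56
  123.209.107.48/29 (123.209.107.48 - 123.209.107.55) does not contain 123.209.107.56
  123.209.107.40/29 (123.209.107.40 - 123.209.107.47) does not contain 123.209.107.56
  123.209.107.64/26 (123.209.107.64 - 123.209.107.127) does not contain 123.209.107.56
  123.209.120.0/22 (123.209.120.0 - 123.209.123.255) does not contain 123.209.107.56
Longest matching prefix is /18 -> next hop 190.167.159.68.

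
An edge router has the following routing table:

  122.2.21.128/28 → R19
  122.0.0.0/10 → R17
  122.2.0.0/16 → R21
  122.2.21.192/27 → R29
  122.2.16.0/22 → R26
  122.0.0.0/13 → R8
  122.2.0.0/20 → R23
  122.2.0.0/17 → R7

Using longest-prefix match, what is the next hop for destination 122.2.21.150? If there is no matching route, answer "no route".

Routes whose prefix contains 122.2.21.150:
  122.0.0.0/10 (122.0.0.0 - 122.63.255.255) -> R17
  122.0.0.0/13 (122.0.0.0 - 122.7.255.255) -> R8
  122.2.0.0/16 (122.2.0.0 - 122.2.255.255) -> R21
  122.2.0.0/17 (122.2.0.0 - 122.2.127.255) -> R7
More-specific entries that do NOT match:
  122.2.21.128/28 (122.2.21.128 - 122.2.21.143) does not contain 122.2.21.150
  122.2.21.192/27 (122.2.21.192 - 122.2.21.223) does not contain 122.2.21.150
  122.2.16.0/22 (122.2.16.0 - 122.2.19.255) does not contain 122.2.21.150
  122.2.0.0/20 (122.2.0.0 - 122.2.15.255) does not contain 122.2.21.150
Longest matching prefix is /17 -> next hop R7.

R7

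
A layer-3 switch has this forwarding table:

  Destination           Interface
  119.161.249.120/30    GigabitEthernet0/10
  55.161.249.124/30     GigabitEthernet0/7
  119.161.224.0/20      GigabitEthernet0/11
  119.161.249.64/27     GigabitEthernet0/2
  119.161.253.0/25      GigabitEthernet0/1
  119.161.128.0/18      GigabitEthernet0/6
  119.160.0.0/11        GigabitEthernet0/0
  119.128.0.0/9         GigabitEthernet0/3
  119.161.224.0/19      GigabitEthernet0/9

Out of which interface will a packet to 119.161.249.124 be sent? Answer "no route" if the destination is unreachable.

Routes whose prefix contains 119.161.249.124:
  119.128.0.0/9 (119.128.0.0 - 119.255.255.255) -> GigabitEthernet0/3
  119.160.0.0/11 (119.160.0.0 - 119.191.255.255) -> GigabitEthernet0/0
  119.161.224.0/19 (119.161.224.0 - 119.161.255.255) -> GigabitEthernet0/9
More-specific entries that do NOT match:
  119.161.249.120/30 (119.161.249.120 - 119.161.249.123) does not contain 119.161.249.124
  55.161.249.124/30 (55.161.249.124 - 55.161.249.127) does not contain 119.161.249.124
  119.161.249.64/27 (119.161.249.64 - 119.161.249.95) does not contain 119.161.249.124
  119.161.253.0/25 (119.161.253.0 - 119.161.253.127) does not contain 119.161.249.124
  119.161.224.0/20 (119.161.224.0 - 119.161.239.255) does not contain 119.161.249.124
Longest matching prefix is /19 -> interface GigabitEthernet0/9.

GigabitEthernet0/9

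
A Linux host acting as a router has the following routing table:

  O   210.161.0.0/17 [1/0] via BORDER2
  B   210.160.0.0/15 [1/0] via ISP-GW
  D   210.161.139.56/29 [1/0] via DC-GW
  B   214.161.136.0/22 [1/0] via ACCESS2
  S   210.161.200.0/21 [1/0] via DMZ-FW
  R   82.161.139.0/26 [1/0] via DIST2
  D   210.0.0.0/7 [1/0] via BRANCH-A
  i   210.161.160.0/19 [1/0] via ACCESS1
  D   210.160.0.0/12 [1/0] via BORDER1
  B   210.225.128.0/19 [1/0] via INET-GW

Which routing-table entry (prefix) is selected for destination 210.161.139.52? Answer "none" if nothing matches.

210.160.0.0/15

Entries matching 210.161.139.52:
  210.0.0.0/7 (210.0.0.0 - 211.255.255.255)
  210.160.0.0/12 (210.160.0.0 - 210.175.255.255)
  210.160.0.0/15 (210.160.0.0 - 210.161.255.255)
Most specific is 210.160.0.0/15.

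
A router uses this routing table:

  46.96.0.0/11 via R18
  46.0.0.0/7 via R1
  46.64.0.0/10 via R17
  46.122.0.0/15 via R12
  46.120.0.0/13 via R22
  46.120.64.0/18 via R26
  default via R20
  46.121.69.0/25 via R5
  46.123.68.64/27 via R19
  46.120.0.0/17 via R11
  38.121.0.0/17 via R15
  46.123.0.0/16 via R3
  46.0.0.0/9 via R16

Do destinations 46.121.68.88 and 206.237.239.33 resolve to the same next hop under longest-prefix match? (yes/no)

46.121.68.88: longest match 46.120.0.0/13 -> R22
206.237.239.33: longest match 0.0.0.0/0 -> R20

no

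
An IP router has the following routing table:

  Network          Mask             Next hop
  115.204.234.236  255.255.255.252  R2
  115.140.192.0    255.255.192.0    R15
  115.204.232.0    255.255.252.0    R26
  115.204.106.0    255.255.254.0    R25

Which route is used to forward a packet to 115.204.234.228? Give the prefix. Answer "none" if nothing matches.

Entries matching 115.204.234.228:
  115.204.232.0/22 (115.204.232.0 - 115.204.235.255)
Most specific is 115.204.232.0/22.

115.204.232.0/22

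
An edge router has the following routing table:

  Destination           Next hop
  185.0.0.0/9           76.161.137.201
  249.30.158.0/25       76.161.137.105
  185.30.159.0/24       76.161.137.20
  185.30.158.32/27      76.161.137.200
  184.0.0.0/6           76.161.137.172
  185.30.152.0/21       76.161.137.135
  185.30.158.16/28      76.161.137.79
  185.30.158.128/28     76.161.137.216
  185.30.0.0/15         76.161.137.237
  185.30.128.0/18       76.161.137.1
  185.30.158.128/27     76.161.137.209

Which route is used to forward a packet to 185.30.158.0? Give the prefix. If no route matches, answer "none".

Entries matching 185.30.158.0:
  184.0.0.0/6 (184.0.0.0 - 187.255.255.255)
  185.0.0.0/9 (185.0.0.0 - 185.127.255.255)
  185.30.0.0/15 (185.30.0.0 - 185.31.255.255)
  185.30.128.0/18 (185.30.128.0 - 185.30.191.255)
  185.30.152.0/21 (185.30.152.0 - 185.30.159.255)
Most specific is 185.30.152.0/21.

185.30.152.0/21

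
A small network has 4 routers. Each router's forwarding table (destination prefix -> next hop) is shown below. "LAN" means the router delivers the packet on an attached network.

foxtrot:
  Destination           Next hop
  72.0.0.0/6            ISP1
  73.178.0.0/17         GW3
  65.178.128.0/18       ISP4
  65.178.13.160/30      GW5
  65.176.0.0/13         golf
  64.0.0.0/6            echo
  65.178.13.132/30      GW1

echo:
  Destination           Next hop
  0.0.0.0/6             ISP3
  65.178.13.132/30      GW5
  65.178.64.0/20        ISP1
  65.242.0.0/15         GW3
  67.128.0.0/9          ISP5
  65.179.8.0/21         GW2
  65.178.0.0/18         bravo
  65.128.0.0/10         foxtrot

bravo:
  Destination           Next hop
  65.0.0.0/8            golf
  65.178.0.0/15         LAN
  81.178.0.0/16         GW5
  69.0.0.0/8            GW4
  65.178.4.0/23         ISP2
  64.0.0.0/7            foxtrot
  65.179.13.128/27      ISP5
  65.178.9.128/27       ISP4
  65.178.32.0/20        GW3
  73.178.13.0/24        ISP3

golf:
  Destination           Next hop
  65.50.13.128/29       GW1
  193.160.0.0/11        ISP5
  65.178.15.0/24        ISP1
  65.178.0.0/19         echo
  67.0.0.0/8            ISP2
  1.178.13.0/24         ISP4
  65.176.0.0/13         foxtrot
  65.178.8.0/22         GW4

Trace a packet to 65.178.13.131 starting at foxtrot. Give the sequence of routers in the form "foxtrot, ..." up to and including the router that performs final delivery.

foxtrot, golf, echo, bravo

At foxtrot: longest match for 65.178.13.131 is 65.176.0.0/13 -> golf
At golf: longest match for 65.178.13.131 is 65.178.0.0/19 -> echo
At echo: longest match for 65.178.13.131 is 65.178.0.0/18 -> bravo
At bravo: longest match for 65.178.13.131 is 65.178.0.0/15 -> LAN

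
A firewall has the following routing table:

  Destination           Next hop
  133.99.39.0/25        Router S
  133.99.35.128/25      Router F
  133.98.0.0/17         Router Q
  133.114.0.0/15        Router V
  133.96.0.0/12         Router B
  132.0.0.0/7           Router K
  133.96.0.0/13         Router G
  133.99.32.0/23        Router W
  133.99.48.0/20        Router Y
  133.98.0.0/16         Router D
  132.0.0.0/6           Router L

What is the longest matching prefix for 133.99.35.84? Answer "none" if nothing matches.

Entries matching 133.99.35.84:
  132.0.0.0/6 (132.0.0.0 - 135.255.255.255)
  132.0.0.0/7 (132.0.0.0 - 133.255.255.255)
  133.96.0.0/12 (133.96.0.0 - 133.111.255.255)
  133.96.0.0/13 (133.96.0.0 - 133.103.255.255)
Most specific is 133.96.0.0/13.

133.96.0.0/13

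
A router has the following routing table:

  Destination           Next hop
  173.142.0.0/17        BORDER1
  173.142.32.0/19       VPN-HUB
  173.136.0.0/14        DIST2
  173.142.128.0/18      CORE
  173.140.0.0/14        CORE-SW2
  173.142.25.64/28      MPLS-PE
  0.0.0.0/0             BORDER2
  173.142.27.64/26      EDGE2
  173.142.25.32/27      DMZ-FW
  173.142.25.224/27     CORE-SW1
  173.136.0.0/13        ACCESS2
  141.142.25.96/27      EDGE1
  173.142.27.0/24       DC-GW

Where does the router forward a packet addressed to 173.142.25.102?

Routes whose prefix contains 173.142.25.102:
  0.0.0.0/0 (default, matches everything) -> BORDER2
  173.136.0.0/13 (173.136.0.0 - 173.143.255.255) -> ACCESS2
  173.140.0.0/14 (173.140.0.0 - 173.143.255.255) -> CORE-SW2
  173.142.0.0/17 (173.142.0.0 - 173.142.127.255) -> BORDER1
More-specific entries that do NOT match:
  173.142.25.64/28 (173.142.25.64 - 173.142.25.79) does not contain 173.142.25.102
  173.142.25.32/27 (173.142.25.32 - 173.142.25.63) does not contain 173.142.25.102
  173.142.25.224/27 (173.142.25.224 - 173.142.25.255) does not contain 173.142.25.102
  141.142.25.96/27 (141.142.25.96 - 141.142.25.127) does not contain 173.142.25.102
  173.142.27.64/26 (173.142.27.64 - 173.142.27.127) does not contain 173.142.25.102
  173.142.27.0/24 (173.142.27.0 - 173.142.27.255) does not contain 173.142.25.102
  173.142.32.0/19 (173.142.32.0 - 173.142.63.255) does not contain 173.142.25.102
  173.142.128.0/18 (173.142.128.0 - 173.142.191.255) does not contain 173.142.25.102
Longest matching prefix is /17 -> next hop BORDER1.

BORDER1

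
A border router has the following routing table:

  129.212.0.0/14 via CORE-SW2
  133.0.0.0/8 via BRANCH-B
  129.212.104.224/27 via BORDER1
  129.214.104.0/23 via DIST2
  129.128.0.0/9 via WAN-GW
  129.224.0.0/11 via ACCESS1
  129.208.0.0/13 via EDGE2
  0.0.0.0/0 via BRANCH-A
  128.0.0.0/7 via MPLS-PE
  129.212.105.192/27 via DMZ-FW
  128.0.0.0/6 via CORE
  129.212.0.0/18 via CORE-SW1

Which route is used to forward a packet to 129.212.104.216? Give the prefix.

Entries matching 129.212.104.216:
  0.0.0.0/0 (default, matches everything)
  128.0.0.0/6 (128.0.0.0 - 131.255.255.255)
  128.0.0.0/7 (128.0.0.0 - 129.255.255.255)
  129.128.0.0/9 (129.128.0.0 - 129.255.255.255)
  129.208.0.0/13 (129.208.0.0 - 129.215.255.255)
  129.212.0.0/14 (129.212.0.0 - 129.215.255.255)
Most specific is 129.212.0.0/14.

129.212.0.0/14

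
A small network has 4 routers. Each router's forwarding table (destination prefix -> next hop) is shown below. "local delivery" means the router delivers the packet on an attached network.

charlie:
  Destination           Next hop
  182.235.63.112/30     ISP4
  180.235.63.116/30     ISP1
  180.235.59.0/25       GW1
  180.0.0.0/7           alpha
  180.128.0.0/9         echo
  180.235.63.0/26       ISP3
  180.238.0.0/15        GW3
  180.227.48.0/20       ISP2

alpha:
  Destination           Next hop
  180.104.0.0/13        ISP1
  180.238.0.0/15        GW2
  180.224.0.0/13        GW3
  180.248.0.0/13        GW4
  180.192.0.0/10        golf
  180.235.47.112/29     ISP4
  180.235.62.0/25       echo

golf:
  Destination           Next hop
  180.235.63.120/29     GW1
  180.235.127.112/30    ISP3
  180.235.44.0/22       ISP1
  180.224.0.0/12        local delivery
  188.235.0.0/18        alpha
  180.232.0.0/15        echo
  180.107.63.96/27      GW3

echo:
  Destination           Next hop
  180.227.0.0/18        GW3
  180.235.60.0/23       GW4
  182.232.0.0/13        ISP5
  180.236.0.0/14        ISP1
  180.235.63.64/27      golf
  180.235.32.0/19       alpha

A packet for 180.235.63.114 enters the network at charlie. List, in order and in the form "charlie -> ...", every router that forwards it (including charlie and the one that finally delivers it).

At charlie: longest match for 180.235.63.114 is 180.128.0.0/9 -> echo
At echo: longest match for 180.235.63.114 is 180.235.32.0/19 -> alpha
At alpha: longest match for 180.235.63.114 is 180.192.0.0/10 -> golf
At golf: longest match for 180.235.63.114 is 180.224.0.0/12 -> local delivery

charlie -> echo -> alpha -> golf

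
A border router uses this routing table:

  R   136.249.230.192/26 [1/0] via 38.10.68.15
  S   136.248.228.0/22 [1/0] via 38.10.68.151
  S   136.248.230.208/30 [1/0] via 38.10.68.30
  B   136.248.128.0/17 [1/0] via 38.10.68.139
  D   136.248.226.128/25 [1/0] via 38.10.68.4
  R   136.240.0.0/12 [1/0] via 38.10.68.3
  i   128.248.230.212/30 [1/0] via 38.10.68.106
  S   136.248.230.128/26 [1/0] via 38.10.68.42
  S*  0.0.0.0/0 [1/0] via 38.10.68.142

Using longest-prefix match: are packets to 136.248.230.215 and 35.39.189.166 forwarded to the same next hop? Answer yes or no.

136.248.230.215: longest match 136.248.228.0/22 -> 38.10.68.151
35.39.189.166: longest match 0.0.0.0/0 -> 38.10.68.142

no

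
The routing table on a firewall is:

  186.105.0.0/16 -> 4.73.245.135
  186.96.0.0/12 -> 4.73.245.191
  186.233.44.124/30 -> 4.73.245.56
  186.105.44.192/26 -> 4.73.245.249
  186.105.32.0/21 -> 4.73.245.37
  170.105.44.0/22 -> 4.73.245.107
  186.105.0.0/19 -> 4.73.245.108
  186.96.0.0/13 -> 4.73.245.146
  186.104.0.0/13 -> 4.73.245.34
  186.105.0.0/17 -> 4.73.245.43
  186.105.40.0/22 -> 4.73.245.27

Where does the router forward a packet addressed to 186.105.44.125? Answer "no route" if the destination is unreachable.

Routes whose prefix contains 186.105.44.125:
  186.96.0.0/12 (186.96.0.0 - 186.111.255.255) -> 4.73.245.191
  186.104.0.0/13 (186.104.0.0 - 186.111.255.255) -> 4.73.245.34
  186.105.0.0/16 (186.105.0.0 - 186.105.255.255) -> 4.73.245.135
  186.105.0.0/17 (186.105.0.0 - 186.105.127.255) -> 4.73.245.43
More-specific entries that do NOT match:
  186.233.44.124/30 (186.233.44.124 - 186.233.44.127) does not contain 186.105.44.125
  186.105.44.192/26 (186.105.44.192 - 186.105.44.255) does not contain 186.105.44.125
  170.105.44.0/22 (170.105.44.0 - 170.105.47.255) does not contain 186.105.44.125
  186.105.40.0/22 (186.105.40.0 - 186.105.43.255) does not contain 186.105.44.125
  186.105.32.0/21 (186.105.32.0 - 186.105.39.255) does not contain 186.105.44.125
  186.105.0.0/19 (186.105.0.0 - 186.105.31.255) does not contain 186.105.44.125
Longest matching prefix is /17 -> next hop 4.73.245.43.

4.73.245.43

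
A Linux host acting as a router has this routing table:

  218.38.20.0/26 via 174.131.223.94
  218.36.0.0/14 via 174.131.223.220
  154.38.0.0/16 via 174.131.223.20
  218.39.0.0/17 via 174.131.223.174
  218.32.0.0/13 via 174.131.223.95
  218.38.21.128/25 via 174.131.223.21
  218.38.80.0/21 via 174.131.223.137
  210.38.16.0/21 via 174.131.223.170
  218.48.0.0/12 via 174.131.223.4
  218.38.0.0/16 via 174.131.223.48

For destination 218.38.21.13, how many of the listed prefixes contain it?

3

Prefixes containing 218.38.21.13:
  218.32.0.0/13 (218.32.0.0 - 218.39.255.255)
  218.36.0.0/14 (218.36.0.0 - 218.39.255.255)
  218.38.0.0/16 (218.38.0.0 - 218.38.255.255)
Total matching entries: 3.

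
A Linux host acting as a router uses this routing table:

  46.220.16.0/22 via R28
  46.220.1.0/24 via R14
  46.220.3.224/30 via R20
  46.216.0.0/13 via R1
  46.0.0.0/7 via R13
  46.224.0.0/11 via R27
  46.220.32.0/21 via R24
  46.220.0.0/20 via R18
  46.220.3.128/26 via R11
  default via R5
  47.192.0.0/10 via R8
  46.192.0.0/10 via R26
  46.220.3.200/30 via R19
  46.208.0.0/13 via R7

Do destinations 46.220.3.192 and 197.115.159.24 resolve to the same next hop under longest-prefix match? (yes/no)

no

46.220.3.192: longest match 46.220.0.0/20 -> R18
197.115.159.24: longest match 0.0.0.0/0 -> R5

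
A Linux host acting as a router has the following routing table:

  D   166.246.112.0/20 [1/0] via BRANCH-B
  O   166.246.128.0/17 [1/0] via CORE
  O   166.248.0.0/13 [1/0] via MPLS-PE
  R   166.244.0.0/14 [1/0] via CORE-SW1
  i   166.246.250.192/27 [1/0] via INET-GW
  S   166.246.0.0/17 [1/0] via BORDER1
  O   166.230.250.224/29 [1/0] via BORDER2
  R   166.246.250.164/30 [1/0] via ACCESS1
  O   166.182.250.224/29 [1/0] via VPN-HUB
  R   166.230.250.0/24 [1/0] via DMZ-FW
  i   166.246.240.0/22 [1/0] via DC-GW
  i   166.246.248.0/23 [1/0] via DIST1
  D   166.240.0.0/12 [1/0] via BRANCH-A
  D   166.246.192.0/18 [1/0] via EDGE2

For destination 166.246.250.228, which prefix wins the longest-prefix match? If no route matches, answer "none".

Entries matching 166.246.250.228:
  166.240.0.0/12 (166.240.0.0 - 166.255.255.255)
  166.244.0.0/14 (166.244.0.0 - 166.247.255.255)
  166.246.128.0/17 (166.246.128.0 - 166.246.255.255)
  166.246.192.0/18 (166.246.192.0 - 166.246.255.255)
Most specific is 166.246.192.0/18.

166.246.192.0/18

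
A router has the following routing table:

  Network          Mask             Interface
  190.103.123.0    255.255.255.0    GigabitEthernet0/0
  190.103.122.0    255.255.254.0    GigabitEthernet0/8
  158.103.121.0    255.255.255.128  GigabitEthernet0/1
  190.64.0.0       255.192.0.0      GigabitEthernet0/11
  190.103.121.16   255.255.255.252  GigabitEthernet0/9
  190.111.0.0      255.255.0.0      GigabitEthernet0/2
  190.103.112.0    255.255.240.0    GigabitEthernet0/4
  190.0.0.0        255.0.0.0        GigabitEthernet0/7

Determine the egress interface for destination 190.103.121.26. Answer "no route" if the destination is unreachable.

GigabitEthernet0/4

Routes whose prefix contains 190.103.121.26:
  190.0.0.0/8 (190.0.0.0 - 190.255.255.255) -> GigabitEthernet0/7
  190.64.0.0/10 (190.64.0.0 - 190.127.255.255) -> GigabitEthernet0/11
  190.103.112.0/20 (190.103.112.0 - 190.103.127.255) -> GigabitEthernet0/4
More-specific entries that do NOT match:
  190.103.121.16/30 (190.103.121.16 - 190.103.121.19) does not contain 190.103.121.26
  158.103.121.0/25 (158.103.121.0 - 158.103.121.127) does not contain 190.103.121.26
  190.103.123.0/24 (190.103.123.0 - 190.103.123.255) does not contain 190.103.121.26
  190.103.122.0/23 (190.103.122.0 - 190.103.123.255) does not contain 190.103.121.26
Longest matching prefix is /20 -> interface GigabitEthernet0/4.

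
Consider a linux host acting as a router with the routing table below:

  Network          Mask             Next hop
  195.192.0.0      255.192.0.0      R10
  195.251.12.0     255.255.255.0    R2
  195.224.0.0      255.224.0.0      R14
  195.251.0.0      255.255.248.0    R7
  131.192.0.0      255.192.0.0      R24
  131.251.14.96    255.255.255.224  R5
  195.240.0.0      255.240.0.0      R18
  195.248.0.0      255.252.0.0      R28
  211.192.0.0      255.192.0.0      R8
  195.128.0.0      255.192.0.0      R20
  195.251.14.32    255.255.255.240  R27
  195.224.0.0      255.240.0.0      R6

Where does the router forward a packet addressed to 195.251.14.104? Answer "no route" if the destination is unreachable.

Routes whose prefix contains 195.251.14.104:
  195.192.0.0/10 (195.192.0.0 - 195.255.255.255) -> R10
  195.224.0.0/11 (195.224.0.0 - 195.255.255.255) -> R14
  195.240.0.0/12 (195.240.0.0 - 195.255.255.255) -> R18
  195.248.0.0/14 (195.248.0.0 - 195.251.255.255) -> R28
More-specific entries that do NOT match:
  195.251.14.32/28 (195.251.14.32 - 195.251.14.47) does not contain 195.251.14.104
  131.251.14.96/27 (131.251.14.96 - 131.251.14.127) does not contain 195.251.14.104
  195.251.12.0/24 (195.251.12.0 - 195.251.12.255) does not contain 195.251.14.104
  195.251.0.0/21 (195.251.0.0 - 195.251.7.255) does not contain 195.251.14.104
Longest matching prefix is /14 -> next hop R28.

R28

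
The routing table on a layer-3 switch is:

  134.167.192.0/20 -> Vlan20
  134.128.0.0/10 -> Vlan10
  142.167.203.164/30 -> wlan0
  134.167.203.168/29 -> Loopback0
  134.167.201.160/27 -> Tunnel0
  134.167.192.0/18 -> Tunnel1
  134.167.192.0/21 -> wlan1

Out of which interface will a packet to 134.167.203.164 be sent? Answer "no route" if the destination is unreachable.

Vlan20

Routes whose prefix contains 134.167.203.164:
  134.128.0.0/10 (134.128.0.0 - 134.191.255.255) -> Vlan10
  134.167.192.0/18 (134.167.192.0 - 134.167.255.255) -> Tunnel1
  134.167.192.0/20 (134.167.192.0 - 134.167.207.255) -> Vlan20
More-specific entries that do NOT match:
  142.167.203.164/30 (142.167.203.164 - 142.167.203.167) does not contain 134.167.203.164
  134.167.203.168/29 (134.167.203.168 - 134.167.203.175) does not contain 134.167.203.164
  134.167.201.160/27 (134.167.201.160 - 134.167.201.191) does not contain 134.167.203.164
  134.167.192.0/21 (134.167.192.0 - 134.167.199.255) does not contain 134.167.203.164
Longest matching prefix is /20 -> interface Vlan20.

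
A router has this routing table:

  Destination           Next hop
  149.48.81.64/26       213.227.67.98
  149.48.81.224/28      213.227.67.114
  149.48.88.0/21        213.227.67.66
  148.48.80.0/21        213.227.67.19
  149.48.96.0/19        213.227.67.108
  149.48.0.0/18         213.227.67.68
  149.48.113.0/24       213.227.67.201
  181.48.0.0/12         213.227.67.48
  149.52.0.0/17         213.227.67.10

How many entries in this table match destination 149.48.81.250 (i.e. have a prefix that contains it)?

No listed prefix contains 149.48.81.250.
Total matching entries: 0.

0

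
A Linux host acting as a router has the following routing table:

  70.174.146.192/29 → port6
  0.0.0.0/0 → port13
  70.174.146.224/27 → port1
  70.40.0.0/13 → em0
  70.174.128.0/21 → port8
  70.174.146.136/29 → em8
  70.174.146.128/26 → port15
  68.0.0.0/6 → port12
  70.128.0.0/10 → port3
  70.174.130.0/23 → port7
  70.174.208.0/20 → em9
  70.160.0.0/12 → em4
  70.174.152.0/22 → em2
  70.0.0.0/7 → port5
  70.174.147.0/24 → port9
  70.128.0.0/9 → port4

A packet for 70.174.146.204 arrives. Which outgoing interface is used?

Routes whose prefix contains 70.174.146.204:
  0.0.0.0/0 (default, matches everything) -> port13
  68.0.0.0/6 (68.0.0.0 - 71.255.255.255) -> port12
  70.0.0.0/7 (70.0.0.0 - 71.255.255.255) -> port5
  70.128.0.0/9 (70.128.0.0 - 70.255.255.255) -> port4
  70.128.0.0/10 (70.128.0.0 - 70.191.255.255) -> port3
  70.160.0.0/12 (70.160.0.0 - 70.175.255.255) -> em4
More-specific entries that do NOT match:
  70.174.146.192/29 (70.174.146.192 - 70.174.146.199) does not contain 70.174.146.204
  70.174.146.136/29 (70.174.146.136 - 70.174.146.143) does not contain 70.174.146.204
  70.174.146.224/27 (70.174.146.224 - 70.174.146.255) does not contain 70.174.146.204
  70.174.146.128/26 (70.174.146.128 - 70.174.146.191) does not contain 70.174.146.204
  70.174.147.0/24 (70.174.147.0 - 70.174.147.255) does not contain 70.174.146.204
  70.174.130.0/23 (70.174.130.0 - 70.174.131.255) does not contain 70.174.146.204
  70.174.152.0/22 (70.174.152.0 - 70.174.155.255) does not contain 70.174.146.204
  70.174.128.0/21 (70.174.128.0 - 70.174.135.255) does not contain 70.174.146.204
  70.174.208.0/20 (70.174.208.0 - 70.174.223.255) does not contain 70.174.146.204
  70.40.0.0/13 (70.40.0.0 - 70.47.255.255) does not contain 70.174.146.204
Longest matching prefix is /12 -> interface em4.

em4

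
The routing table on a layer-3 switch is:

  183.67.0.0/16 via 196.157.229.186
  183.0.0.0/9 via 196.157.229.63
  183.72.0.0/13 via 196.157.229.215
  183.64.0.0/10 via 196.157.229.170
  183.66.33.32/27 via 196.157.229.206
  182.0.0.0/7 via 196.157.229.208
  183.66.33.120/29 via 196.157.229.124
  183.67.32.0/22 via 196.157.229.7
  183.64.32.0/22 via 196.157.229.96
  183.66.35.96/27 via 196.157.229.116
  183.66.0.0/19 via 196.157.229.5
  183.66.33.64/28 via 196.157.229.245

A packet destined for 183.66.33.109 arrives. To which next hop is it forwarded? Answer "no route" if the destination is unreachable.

196.157.229.170

Routes whose prefix contains 183.66.33.109:
  182.0.0.0/7 (182.0.0.0 - 183.255.255.255) -> 196.157.229.208
  183.0.0.0/9 (183.0.0.0 - 183.127.255.255) -> 196.157.229.63
  183.64.0.0/10 (183.64.0.0 - 183.127.255.255) -> 196.157.229.170
More-specific entries that do NOT match:
  183.66.33.120/29 (183.66.33.120 - 183.66.33.127) does not contain 183.66.33.109
  183.66.33.64/28 (183.66.33.64 - 183.66.33.79) does not contain 183.66.33.109
  183.66.33.32/27 (183.66.33.32 - 183.66.33.63) does not contain 183.66.33.109
  183.66.35.96/27 (183.66.35.96 - 183.66.35.127) does not contain 183.66.33.109
  183.67.32.0/22 (183.67.32.0 - 183.67.35.255) does not contain 183.66.33.109
  183.64.32.0/22 (183.64.32.0 - 183.64.35.255) does not contain 183.66.33.109
  183.66.0.0/19 (183.66.0.0 - 183.66.31.255) does not contain 183.66.33.109
  183.67.0.0/16 (183.67.0.0 - 183.67.255.255) does not contain 183.66.33.109
  183.72.0.0/13 (183.72.0.0 - 183.79.255.255) does not contain 183.66.33.109
Longest matching prefix is /10 -> next hop 196.157.229.170.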